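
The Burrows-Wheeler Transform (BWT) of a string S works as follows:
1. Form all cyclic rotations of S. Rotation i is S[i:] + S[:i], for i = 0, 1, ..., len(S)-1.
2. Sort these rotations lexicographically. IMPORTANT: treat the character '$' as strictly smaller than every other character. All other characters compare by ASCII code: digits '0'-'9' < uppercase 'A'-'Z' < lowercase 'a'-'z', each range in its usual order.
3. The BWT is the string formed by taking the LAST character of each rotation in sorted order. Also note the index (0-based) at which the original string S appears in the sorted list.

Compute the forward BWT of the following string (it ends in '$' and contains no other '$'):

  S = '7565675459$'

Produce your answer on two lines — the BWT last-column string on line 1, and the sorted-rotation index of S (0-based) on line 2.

All 11 rotations (rotation i = S[i:]+S[:i]):
  rot[0] = 7565675459$
  rot[1] = 565675459$7
  rot[2] = 65675459$75
  rot[3] = 5675459$756
  rot[4] = 675459$7565
  rot[5] = 75459$75656
  rot[6] = 5459$756567
  rot[7] = 459$7565675
  rot[8] = 59$75656754
  rot[9] = 9$756567545
  rot[10] = $7565675459
Sorted (with $ < everything):
  sorted[0] = $7565675459  (last char: '9')
  sorted[1] = 459$7565675  (last char: '5')
  sorted[2] = 5459$756567  (last char: '7')
  sorted[3] = 565675459$7  (last char: '7')
  sorted[4] = 5675459$756  (last char: '6')
  sorted[5] = 59$75656754  (last char: '4')
  sorted[6] = 65675459$75  (last char: '5')
  sorted[7] = 675459$7565  (last char: '5')
  sorted[8] = 75459$75656  (last char: '6')
  sorted[9] = 7565675459$  (last char: '$')
  sorted[10] = 9$756567545  (last char: '5')
Last column: 957764556$5
Original string S is at sorted index 9

Answer: 957764556$5
9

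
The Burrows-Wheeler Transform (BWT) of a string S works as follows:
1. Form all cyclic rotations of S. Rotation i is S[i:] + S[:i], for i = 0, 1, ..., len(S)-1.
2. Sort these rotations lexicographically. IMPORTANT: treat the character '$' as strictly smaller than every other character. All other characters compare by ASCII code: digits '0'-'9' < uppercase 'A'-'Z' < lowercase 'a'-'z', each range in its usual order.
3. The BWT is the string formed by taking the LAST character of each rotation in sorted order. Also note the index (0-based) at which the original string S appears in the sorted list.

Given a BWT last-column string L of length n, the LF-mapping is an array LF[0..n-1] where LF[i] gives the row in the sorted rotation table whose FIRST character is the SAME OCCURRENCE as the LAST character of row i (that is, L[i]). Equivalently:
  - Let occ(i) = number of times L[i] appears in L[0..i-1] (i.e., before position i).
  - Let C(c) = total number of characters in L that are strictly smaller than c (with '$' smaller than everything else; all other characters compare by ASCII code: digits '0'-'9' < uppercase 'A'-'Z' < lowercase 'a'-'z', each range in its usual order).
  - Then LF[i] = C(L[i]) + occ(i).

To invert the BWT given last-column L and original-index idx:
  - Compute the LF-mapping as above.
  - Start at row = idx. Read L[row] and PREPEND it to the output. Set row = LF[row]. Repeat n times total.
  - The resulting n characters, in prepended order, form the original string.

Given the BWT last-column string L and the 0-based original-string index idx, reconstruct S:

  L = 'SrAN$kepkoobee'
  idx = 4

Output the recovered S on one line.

LF mapping: 3 13 1 2 0 8 5 12 9 10 11 4 6 7
Walk LF starting at row 4, prepending L[row]:
  step 1: row=4, L[4]='$', prepend. Next row=LF[4]=0
  step 2: row=0, L[0]='S', prepend. Next row=LF[0]=3
  step 3: row=3, L[3]='N', prepend. Next row=LF[3]=2
  step 4: row=2, L[2]='A', prepend. Next row=LF[2]=1
  step 5: row=1, L[1]='r', prepend. Next row=LF[1]=13
  step 6: row=13, L[13]='e', prepend. Next row=LF[13]=7
  step 7: row=7, L[7]='p', prepend. Next row=LF[7]=12
  step 8: row=12, L[12]='e', prepend. Next row=LF[12]=6
  step 9: row=6, L[6]='e', prepend. Next row=LF[6]=5
  step 10: row=5, L[5]='k', prepend. Next row=LF[5]=8
  step 11: row=8, L[8]='k', prepend. Next row=LF[8]=9
  step 12: row=9, L[9]='o', prepend. Next row=LF[9]=10
  step 13: row=10, L[10]='o', prepend. Next row=LF[10]=11
  step 14: row=11, L[11]='b', prepend. Next row=LF[11]=4
Reversed output: bookkeeperANS$

Answer: bookkeeperANS$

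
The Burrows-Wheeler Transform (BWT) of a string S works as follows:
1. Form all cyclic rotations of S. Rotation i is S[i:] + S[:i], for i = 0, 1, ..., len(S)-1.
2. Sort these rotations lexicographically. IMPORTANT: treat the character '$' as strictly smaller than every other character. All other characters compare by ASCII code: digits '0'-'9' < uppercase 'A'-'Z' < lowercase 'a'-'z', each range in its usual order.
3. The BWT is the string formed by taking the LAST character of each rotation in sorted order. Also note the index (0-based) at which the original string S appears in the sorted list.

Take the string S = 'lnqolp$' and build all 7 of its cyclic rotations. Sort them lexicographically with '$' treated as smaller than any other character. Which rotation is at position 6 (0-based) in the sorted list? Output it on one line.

All 7 rotations (rotation i = S[i:]+S[:i]):
  rot[0] = lnqolp$
  rot[1] = nqolp$l
  rot[2] = qolp$ln
  rot[3] = olp$lnq
  rot[4] = lp$lnqo
  rot[5] = p$lnqol
  rot[6] = $lnqolp
Sorted (with $ < everything):
  sorted[0] = $lnqolp
  sorted[1] = lnqolp$
  sorted[2] = lp$lnqo
  sorted[3] = nqolp$l
  sorted[4] = olp$lnq
  sorted[5] = p$lnqol
  sorted[6] = qolp$ln
sorted[6] = qolp$ln

Answer: qolp$ln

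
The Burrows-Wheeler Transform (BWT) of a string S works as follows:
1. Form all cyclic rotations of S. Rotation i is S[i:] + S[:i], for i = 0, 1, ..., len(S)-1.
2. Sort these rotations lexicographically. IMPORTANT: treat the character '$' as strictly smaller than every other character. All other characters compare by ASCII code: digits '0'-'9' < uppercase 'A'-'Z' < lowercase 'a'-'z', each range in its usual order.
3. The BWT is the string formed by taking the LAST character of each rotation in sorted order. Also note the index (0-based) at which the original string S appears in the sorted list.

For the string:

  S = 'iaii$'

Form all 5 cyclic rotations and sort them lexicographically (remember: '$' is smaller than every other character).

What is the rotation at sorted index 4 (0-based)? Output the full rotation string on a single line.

Answer: ii$ia

Derivation:
All 5 rotations (rotation i = S[i:]+S[:i]):
  rot[0] = iaii$
  rot[1] = aii$i
  rot[2] = ii$ia
  rot[3] = i$iai
  rot[4] = $iaii
Sorted (with $ < everything):
  sorted[0] = $iaii
  sorted[1] = aii$i
  sorted[2] = i$iai
  sorted[3] = iaii$
  sorted[4] = ii$ia
sorted[4] = ii$ia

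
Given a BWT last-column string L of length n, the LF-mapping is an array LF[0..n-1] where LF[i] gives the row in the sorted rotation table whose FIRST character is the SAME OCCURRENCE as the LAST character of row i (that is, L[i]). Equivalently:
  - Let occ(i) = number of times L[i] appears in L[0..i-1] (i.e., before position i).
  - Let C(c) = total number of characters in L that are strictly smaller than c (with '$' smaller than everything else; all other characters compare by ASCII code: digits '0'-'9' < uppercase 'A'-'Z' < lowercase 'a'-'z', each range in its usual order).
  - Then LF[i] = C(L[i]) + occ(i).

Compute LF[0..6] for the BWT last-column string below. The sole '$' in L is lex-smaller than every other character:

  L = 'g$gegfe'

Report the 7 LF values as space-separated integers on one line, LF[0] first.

Answer: 4 0 5 1 6 3 2

Derivation:
Char counts: '$':1, 'e':2, 'f':1, 'g':3
C (first-col start): C('$')=0, C('e')=1, C('f')=3, C('g')=4
L[0]='g': occ=0, LF[0]=C('g')+0=4+0=4
L[1]='$': occ=0, LF[1]=C('$')+0=0+0=0
L[2]='g': occ=1, LF[2]=C('g')+1=4+1=5
L[3]='e': occ=0, LF[3]=C('e')+0=1+0=1
L[4]='g': occ=2, LF[4]=C('g')+2=4+2=6
L[5]='f': occ=0, LF[5]=C('f')+0=3+0=3
L[6]='e': occ=1, LF[6]=C('e')+1=1+1=2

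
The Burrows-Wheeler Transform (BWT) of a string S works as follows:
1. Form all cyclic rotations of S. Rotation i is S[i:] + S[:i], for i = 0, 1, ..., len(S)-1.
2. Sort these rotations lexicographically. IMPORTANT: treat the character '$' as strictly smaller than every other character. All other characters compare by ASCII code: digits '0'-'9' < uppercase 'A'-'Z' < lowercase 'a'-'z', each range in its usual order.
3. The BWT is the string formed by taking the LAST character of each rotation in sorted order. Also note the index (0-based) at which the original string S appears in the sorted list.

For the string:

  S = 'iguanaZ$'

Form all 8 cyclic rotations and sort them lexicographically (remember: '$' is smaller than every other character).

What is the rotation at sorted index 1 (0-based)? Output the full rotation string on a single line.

All 8 rotations (rotation i = S[i:]+S[:i]):
  rot[0] = iguanaZ$
  rot[1] = guanaZ$i
  rot[2] = uanaZ$ig
  rot[3] = anaZ$igu
  rot[4] = naZ$igua
  rot[5] = aZ$iguan
  rot[6] = Z$iguana
  rot[7] = $iguanaZ
Sorted (with $ < everything):
  sorted[0] = $iguanaZ
  sorted[1] = Z$iguana
  sorted[2] = aZ$iguan
  sorted[3] = anaZ$igu
  sorted[4] = guanaZ$i
  sorted[5] = iguanaZ$
  sorted[6] = naZ$igua
  sorted[7] = uanaZ$ig
sorted[1] = Z$iguana

Answer: Z$iguana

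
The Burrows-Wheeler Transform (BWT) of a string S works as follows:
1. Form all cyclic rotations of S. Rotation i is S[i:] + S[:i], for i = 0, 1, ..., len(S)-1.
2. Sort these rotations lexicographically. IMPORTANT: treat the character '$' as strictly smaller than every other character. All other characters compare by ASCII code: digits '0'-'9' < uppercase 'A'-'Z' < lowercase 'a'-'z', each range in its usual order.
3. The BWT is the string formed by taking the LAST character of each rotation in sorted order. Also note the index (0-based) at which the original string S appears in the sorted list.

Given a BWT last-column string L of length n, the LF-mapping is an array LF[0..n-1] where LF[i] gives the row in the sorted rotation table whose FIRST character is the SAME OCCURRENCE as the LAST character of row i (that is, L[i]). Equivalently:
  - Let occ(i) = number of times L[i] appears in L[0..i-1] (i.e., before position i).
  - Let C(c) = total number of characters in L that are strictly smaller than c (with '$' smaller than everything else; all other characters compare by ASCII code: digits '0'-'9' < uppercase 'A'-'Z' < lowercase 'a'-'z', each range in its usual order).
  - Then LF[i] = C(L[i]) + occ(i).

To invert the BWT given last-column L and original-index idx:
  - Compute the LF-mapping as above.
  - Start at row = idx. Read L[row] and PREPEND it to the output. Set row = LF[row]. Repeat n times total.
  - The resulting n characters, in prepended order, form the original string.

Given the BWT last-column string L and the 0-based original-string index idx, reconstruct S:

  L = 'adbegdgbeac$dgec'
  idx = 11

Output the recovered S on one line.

LF mapping: 1 7 3 10 13 8 14 4 11 2 5 0 9 15 12 6
Walk LF starting at row 11, prepending L[row]:
  step 1: row=11, L[11]='$', prepend. Next row=LF[11]=0
  step 2: row=0, L[0]='a', prepend. Next row=LF[0]=1
  step 3: row=1, L[1]='d', prepend. Next row=LF[1]=7
  step 4: row=7, L[7]='b', prepend. Next row=LF[7]=4
  step 5: row=4, L[4]='g', prepend. Next row=LF[4]=13
  step 6: row=13, L[13]='g', prepend. Next row=LF[13]=15
  step 7: row=15, L[15]='c', prepend. Next row=LF[15]=6
  step 8: row=6, L[6]='g', prepend. Next row=LF[6]=14
  step 9: row=14, L[14]='e', prepend. Next row=LF[14]=12
  step 10: row=12, L[12]='d', prepend. Next row=LF[12]=9
  step 11: row=9, L[9]='a', prepend. Next row=LF[9]=2
  step 12: row=2, L[2]='b', prepend. Next row=LF[2]=3
  step 13: row=3, L[3]='e', prepend. Next row=LF[3]=10
  step 14: row=10, L[10]='c', prepend. Next row=LF[10]=5
  step 15: row=5, L[5]='d', prepend. Next row=LF[5]=8
  step 16: row=8, L[8]='e', prepend. Next row=LF[8]=11
Reversed output: edcebadegcggbda$

Answer: edcebadegcggbda$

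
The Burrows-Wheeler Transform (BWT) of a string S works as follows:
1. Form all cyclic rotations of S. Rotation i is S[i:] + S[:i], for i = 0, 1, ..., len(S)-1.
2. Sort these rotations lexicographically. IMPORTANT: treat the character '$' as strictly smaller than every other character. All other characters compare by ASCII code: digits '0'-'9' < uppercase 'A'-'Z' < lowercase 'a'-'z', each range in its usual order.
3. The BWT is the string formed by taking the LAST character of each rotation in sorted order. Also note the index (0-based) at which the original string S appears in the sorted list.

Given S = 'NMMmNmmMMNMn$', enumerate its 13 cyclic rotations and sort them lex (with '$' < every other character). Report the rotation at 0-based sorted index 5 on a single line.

All 13 rotations (rotation i = S[i:]+S[:i]):
  rot[0] = NMMmNmmMMNMn$
  rot[1] = MMmNmmMMNMn$N
  rot[2] = MmNmmMMNMn$NM
  rot[3] = mNmmMMNMn$NMM
  rot[4] = NmmMMNMn$NMMm
  rot[5] = mmMMNMn$NMMmN
  rot[6] = mMMNMn$NMMmNm
  rot[7] = MMNMn$NMMmNmm
  rot[8] = MNMn$NMMmNmmM
  rot[9] = NMn$NMMmNmmMM
  rot[10] = Mn$NMMmNmmMMN
  rot[11] = n$NMMmNmmMMNM
  rot[12] = $NMMmNmmMMNMn
Sorted (with $ < everything):
  sorted[0] = $NMMmNmmMMNMn
  sorted[1] = MMNMn$NMMmNmm
  sorted[2] = MMmNmmMMNMn$N
  sorted[3] = MNMn$NMMmNmmM
  sorted[4] = MmNmmMMNMn$NM
  sorted[5] = Mn$NMMmNmmMMN
  sorted[6] = NMMmNmmMMNMn$
  sorted[7] = NMn$NMMmNmmMM
  sorted[8] = NmmMMNMn$NMMm
  sorted[9] = mMMNMn$NMMmNm
  sorted[10] = mNmmMMNMn$NMM
  sorted[11] = mmMMNMn$NMMmN
  sorted[12] = n$NMMmNmmMMNM
sorted[5] = Mn$NMMmNmmMMN

Answer: Mn$NMMmNmmMMN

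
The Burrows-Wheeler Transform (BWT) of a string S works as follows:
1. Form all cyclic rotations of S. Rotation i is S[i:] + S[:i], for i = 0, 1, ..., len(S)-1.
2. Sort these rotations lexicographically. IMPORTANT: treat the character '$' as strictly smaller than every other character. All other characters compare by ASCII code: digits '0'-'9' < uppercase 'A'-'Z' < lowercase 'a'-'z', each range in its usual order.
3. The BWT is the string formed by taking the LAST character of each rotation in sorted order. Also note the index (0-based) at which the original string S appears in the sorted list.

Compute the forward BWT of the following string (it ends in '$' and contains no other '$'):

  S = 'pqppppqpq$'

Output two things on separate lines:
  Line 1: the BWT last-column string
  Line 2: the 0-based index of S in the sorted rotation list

All 10 rotations (rotation i = S[i:]+S[:i]):
  rot[0] = pqppppqpq$
  rot[1] = qppppqpq$p
  rot[2] = ppppqpq$pq
  rot[3] = pppqpq$pqp
  rot[4] = ppqpq$pqpp
  rot[5] = pqpq$pqppp
  rot[6] = qpq$pqpppp
  rot[7] = pq$pqppppq
  rot[8] = q$pqppppqp
  rot[9] = $pqppppqpq
Sorted (with $ < everything):
  sorted[0] = $pqppppqpq  (last char: 'q')
  sorted[1] = ppppqpq$pq  (last char: 'q')
  sorted[2] = pppqpq$pqp  (last char: 'p')
  sorted[3] = ppqpq$pqpp  (last char: 'p')
  sorted[4] = pq$pqppppq  (last char: 'q')
  sorted[5] = pqppppqpq$  (last char: '$')
  sorted[6] = pqpq$pqppp  (last char: 'p')
  sorted[7] = q$pqppppqp  (last char: 'p')
  sorted[8] = qppppqpq$p  (last char: 'p')
  sorted[9] = qpq$pqpppp  (last char: 'p')
Last column: qqppq$pppp
Original string S is at sorted index 5

Answer: qqppq$pppp
5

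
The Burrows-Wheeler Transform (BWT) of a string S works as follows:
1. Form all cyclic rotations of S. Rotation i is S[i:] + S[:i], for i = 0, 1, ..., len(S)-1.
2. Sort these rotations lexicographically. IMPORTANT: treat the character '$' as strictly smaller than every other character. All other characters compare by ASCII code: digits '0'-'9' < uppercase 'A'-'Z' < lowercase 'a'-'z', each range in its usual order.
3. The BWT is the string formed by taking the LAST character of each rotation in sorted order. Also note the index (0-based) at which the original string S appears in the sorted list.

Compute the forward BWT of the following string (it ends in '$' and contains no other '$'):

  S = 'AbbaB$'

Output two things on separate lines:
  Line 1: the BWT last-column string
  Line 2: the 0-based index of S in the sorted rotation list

Answer: B$abbA
1

Derivation:
All 6 rotations (rotation i = S[i:]+S[:i]):
  rot[0] = AbbaB$
  rot[1] = bbaB$A
  rot[2] = baB$Ab
  rot[3] = aB$Abb
  rot[4] = B$Abba
  rot[5] = $AbbaB
Sorted (with $ < everything):
  sorted[0] = $AbbaB  (last char: 'B')
  sorted[1] = AbbaB$  (last char: '$')
  sorted[2] = B$Abba  (last char: 'a')
  sorted[3] = aB$Abb  (last char: 'b')
  sorted[4] = baB$Ab  (last char: 'b')
  sorted[5] = bbaB$A  (last char: 'A')
Last column: B$abbA
Original string S is at sorted index 1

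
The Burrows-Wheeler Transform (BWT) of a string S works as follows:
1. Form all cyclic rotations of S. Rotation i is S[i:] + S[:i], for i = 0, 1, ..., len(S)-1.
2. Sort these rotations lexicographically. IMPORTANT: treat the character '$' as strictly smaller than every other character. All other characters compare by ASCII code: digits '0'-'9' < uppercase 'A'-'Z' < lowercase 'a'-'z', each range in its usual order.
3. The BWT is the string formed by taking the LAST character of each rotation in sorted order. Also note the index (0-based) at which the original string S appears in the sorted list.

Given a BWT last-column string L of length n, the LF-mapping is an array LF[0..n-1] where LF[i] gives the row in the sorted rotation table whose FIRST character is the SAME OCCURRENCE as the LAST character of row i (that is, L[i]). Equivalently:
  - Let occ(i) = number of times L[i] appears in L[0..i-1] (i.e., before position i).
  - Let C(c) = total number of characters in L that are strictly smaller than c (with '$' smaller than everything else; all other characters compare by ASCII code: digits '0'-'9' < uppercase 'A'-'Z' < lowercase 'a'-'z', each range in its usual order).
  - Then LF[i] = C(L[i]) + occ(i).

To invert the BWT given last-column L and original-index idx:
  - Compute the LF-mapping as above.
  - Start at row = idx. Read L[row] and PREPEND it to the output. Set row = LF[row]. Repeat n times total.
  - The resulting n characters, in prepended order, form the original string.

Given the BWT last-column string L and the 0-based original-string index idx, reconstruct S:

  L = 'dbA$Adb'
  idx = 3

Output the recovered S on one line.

LF mapping: 5 3 1 0 2 6 4
Walk LF starting at row 3, prepending L[row]:
  step 1: row=3, L[3]='$', prepend. Next row=LF[3]=0
  step 2: row=0, L[0]='d', prepend. Next row=LF[0]=5
  step 3: row=5, L[5]='d', prepend. Next row=LF[5]=6
  step 4: row=6, L[6]='b', prepend. Next row=LF[6]=4
  step 5: row=4, L[4]='A', prepend. Next row=LF[4]=2
  step 6: row=2, L[2]='A', prepend. Next row=LF[2]=1
  step 7: row=1, L[1]='b', prepend. Next row=LF[1]=3
Reversed output: bAAbdd$

Answer: bAAbdd$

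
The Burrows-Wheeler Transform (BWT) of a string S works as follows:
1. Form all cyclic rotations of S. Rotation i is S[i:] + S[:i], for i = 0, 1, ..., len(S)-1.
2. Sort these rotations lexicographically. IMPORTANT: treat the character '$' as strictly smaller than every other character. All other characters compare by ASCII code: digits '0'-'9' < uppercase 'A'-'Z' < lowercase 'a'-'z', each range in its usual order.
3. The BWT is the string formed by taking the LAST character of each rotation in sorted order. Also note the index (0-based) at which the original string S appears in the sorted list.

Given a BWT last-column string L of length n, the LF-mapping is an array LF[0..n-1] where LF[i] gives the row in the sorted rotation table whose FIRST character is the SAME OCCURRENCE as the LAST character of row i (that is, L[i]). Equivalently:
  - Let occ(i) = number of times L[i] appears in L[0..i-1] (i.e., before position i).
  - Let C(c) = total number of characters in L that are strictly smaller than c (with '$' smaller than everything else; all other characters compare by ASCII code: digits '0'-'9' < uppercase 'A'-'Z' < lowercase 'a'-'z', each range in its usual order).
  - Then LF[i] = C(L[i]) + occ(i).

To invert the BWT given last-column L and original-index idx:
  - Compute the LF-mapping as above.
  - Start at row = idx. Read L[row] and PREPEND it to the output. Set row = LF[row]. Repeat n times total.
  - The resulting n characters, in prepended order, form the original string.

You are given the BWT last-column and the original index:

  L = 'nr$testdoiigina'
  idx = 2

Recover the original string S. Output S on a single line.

LF mapping: 8 11 0 13 3 12 14 2 10 5 6 4 7 9 1
Walk LF starting at row 2, prepending L[row]:
  step 1: row=2, L[2]='$', prepend. Next row=LF[2]=0
  step 2: row=0, L[0]='n', prepend. Next row=LF[0]=8
  step 3: row=8, L[8]='o', prepend. Next row=LF[8]=10
  step 4: row=10, L[10]='i', prepend. Next row=LF[10]=6
  step 5: row=6, L[6]='t', prepend. Next row=LF[6]=14
  step 6: row=14, L[14]='a', prepend. Next row=LF[14]=1
  step 7: row=1, L[1]='r', prepend. Next row=LF[1]=11
  step 8: row=11, L[11]='g', prepend. Next row=LF[11]=4
  step 9: row=4, L[4]='e', prepend. Next row=LF[4]=3
  step 10: row=3, L[3]='t', prepend. Next row=LF[3]=13
  step 11: row=13, L[13]='n', prepend. Next row=LF[13]=9
  step 12: row=9, L[9]='i', prepend. Next row=LF[9]=5
  step 13: row=5, L[5]='s', prepend. Next row=LF[5]=12
  step 14: row=12, L[12]='i', prepend. Next row=LF[12]=7
  step 15: row=7, L[7]='d', prepend. Next row=LF[7]=2
Reversed output: disintegration$

Answer: disintegration$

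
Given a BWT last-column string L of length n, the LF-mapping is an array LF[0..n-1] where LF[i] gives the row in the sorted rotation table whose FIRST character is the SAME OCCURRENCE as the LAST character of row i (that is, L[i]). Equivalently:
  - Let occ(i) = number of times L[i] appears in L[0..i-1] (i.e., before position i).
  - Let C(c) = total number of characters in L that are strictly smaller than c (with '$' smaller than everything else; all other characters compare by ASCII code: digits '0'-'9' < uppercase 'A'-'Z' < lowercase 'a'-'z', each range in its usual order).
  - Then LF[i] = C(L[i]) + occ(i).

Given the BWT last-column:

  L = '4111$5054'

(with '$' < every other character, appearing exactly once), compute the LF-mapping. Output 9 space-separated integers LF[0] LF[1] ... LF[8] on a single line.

Char counts: '$':1, '0':1, '1':3, '4':2, '5':2
C (first-col start): C('$')=0, C('0')=1, C('1')=2, C('4')=5, C('5')=7
L[0]='4': occ=0, LF[0]=C('4')+0=5+0=5
L[1]='1': occ=0, LF[1]=C('1')+0=2+0=2
L[2]='1': occ=1, LF[2]=C('1')+1=2+1=3
L[3]='1': occ=2, LF[3]=C('1')+2=2+2=4
L[4]='$': occ=0, LF[4]=C('$')+0=0+0=0
L[5]='5': occ=0, LF[5]=C('5')+0=7+0=7
L[6]='0': occ=0, LF[6]=C('0')+0=1+0=1
L[7]='5': occ=1, LF[7]=C('5')+1=7+1=8
L[8]='4': occ=1, LF[8]=C('4')+1=5+1=6

Answer: 5 2 3 4 0 7 1 8 6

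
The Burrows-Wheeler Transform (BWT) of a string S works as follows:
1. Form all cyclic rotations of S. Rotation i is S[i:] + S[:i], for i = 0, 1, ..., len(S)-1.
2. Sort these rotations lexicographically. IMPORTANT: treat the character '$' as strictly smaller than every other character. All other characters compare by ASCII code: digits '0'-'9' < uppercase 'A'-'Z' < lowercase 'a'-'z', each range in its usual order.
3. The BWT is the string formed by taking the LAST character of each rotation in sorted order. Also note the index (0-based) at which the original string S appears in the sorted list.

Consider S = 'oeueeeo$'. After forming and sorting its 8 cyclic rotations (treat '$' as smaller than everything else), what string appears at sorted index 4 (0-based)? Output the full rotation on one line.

Answer: eueeeo$o

Derivation:
All 8 rotations (rotation i = S[i:]+S[:i]):
  rot[0] = oeueeeo$
  rot[1] = eueeeo$o
  rot[2] = ueeeo$oe
  rot[3] = eeeo$oeu
  rot[4] = eeo$oeue
  rot[5] = eo$oeuee
  rot[6] = o$oeueee
  rot[7] = $oeueeeo
Sorted (with $ < everything):
  sorted[0] = $oeueeeo
  sorted[1] = eeeo$oeu
  sorted[2] = eeo$oeue
  sorted[3] = eo$oeuee
  sorted[4] = eueeeo$o
  sorted[5] = o$oeueee
  sorted[6] = oeueeeo$
  sorted[7] = ueeeo$oe
sorted[4] = eueeeo$o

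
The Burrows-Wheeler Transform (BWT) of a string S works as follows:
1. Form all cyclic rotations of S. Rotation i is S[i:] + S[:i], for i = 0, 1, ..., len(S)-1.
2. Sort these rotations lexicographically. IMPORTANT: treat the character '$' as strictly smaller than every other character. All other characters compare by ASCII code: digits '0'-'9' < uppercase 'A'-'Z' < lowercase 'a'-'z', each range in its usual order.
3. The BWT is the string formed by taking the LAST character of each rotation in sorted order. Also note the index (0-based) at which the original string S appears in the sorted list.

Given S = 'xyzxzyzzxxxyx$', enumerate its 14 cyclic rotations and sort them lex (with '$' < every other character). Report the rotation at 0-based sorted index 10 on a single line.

All 14 rotations (rotation i = S[i:]+S[:i]):
  rot[0] = xyzxzyzzxxxyx$
  rot[1] = yzxzyzzxxxyx$x
  rot[2] = zxzyzzxxxyx$xy
  rot[3] = xzyzzxxxyx$xyz
  rot[4] = zyzzxxxyx$xyzx
  rot[5] = yzzxxxyx$xyzxz
  rot[6] = zzxxxyx$xyzxzy
  rot[7] = zxxxyx$xyzxzyz
  rot[8] = xxxyx$xyzxzyzz
  rot[9] = xxyx$xyzxzyzzx
  rot[10] = xyx$xyzxzyzzxx
  rot[11] = yx$xyzxzyzzxxx
  rot[12] = x$xyzxzyzzxxxy
  rot[13] = $xyzxzyzzxxxyx
Sorted (with $ < everything):
  sorted[0] = $xyzxzyzzxxxyx
  sorted[1] = x$xyzxzyzzxxxy
  sorted[2] = xxxyx$xyzxzyzz
  sorted[3] = xxyx$xyzxzyzzx
  sorted[4] = xyx$xyzxzyzzxx
  sorted[5] = xyzxzyzzxxxyx$
  sorted[6] = xzyzzxxxyx$xyz
  sorted[7] = yx$xyzxzyzzxxx
  sorted[8] = yzxzyzzxxxyx$x
  sorted[9] = yzzxxxyx$xyzxz
  sorted[10] = zxxxyx$xyzxzyz
  sorted[11] = zxzyzzxxxyx$xy
  sorted[12] = zyzzxxxyx$xyzx
  sorted[13] = zzxxxyx$xyzxzy
sorted[10] = zxxxyx$xyzxzyz

Answer: zxxxyx$xyzxzyz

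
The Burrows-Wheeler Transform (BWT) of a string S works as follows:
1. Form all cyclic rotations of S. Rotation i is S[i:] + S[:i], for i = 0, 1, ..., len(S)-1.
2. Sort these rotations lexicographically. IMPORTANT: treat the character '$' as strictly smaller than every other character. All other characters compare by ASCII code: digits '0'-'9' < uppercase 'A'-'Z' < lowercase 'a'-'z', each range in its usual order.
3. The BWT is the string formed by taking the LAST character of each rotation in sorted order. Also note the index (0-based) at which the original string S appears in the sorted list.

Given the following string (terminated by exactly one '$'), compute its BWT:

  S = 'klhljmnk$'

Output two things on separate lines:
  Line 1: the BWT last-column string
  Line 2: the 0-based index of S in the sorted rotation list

Answer: klln$khjm
4

Derivation:
All 9 rotations (rotation i = S[i:]+S[:i]):
  rot[0] = klhljmnk$
  rot[1] = lhljmnk$k
  rot[2] = hljmnk$kl
  rot[3] = ljmnk$klh
  rot[4] = jmnk$klhl
  rot[5] = mnk$klhlj
  rot[6] = nk$klhljm
  rot[7] = k$klhljmn
  rot[8] = $klhljmnk
Sorted (with $ < everything):
  sorted[0] = $klhljmnk  (last char: 'k')
  sorted[1] = hljmnk$kl  (last char: 'l')
  sorted[2] = jmnk$klhl  (last char: 'l')
  sorted[3] = k$klhljmn  (last char: 'n')
  sorted[4] = klhljmnk$  (last char: '$')
  sorted[5] = lhljmnk$k  (last char: 'k')
  sorted[6] = ljmnk$klh  (last char: 'h')
  sorted[7] = mnk$klhlj  (last char: 'j')
  sorted[8] = nk$klhljm  (last char: 'm')
Last column: klln$khjm
Original string S is at sorted index 4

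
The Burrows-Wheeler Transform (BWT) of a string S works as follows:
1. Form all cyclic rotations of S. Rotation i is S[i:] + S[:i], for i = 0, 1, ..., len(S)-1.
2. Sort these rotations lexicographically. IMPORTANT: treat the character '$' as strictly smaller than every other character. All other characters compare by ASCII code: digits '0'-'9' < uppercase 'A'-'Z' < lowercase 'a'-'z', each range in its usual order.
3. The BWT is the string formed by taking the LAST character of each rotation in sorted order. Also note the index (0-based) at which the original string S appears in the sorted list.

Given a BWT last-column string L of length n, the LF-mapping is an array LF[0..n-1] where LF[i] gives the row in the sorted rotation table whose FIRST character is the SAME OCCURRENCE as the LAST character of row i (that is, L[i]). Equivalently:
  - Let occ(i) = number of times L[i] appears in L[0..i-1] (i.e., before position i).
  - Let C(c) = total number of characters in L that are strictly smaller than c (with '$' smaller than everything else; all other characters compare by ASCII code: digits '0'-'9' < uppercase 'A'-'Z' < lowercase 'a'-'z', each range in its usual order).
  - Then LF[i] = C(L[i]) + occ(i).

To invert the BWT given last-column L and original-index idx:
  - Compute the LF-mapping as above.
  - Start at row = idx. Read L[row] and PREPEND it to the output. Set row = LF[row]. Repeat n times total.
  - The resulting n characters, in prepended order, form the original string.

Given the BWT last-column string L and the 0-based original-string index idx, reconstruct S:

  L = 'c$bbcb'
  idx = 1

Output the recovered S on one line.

Answer: bbbcc$

Derivation:
LF mapping: 4 0 1 2 5 3
Walk LF starting at row 1, prepending L[row]:
  step 1: row=1, L[1]='$', prepend. Next row=LF[1]=0
  step 2: row=0, L[0]='c', prepend. Next row=LF[0]=4
  step 3: row=4, L[4]='c', prepend. Next row=LF[4]=5
  step 4: row=5, L[5]='b', prepend. Next row=LF[5]=3
  step 5: row=3, L[3]='b', prepend. Next row=LF[3]=2
  step 6: row=2, L[2]='b', prepend. Next row=LF[2]=1
Reversed output: bbbcc$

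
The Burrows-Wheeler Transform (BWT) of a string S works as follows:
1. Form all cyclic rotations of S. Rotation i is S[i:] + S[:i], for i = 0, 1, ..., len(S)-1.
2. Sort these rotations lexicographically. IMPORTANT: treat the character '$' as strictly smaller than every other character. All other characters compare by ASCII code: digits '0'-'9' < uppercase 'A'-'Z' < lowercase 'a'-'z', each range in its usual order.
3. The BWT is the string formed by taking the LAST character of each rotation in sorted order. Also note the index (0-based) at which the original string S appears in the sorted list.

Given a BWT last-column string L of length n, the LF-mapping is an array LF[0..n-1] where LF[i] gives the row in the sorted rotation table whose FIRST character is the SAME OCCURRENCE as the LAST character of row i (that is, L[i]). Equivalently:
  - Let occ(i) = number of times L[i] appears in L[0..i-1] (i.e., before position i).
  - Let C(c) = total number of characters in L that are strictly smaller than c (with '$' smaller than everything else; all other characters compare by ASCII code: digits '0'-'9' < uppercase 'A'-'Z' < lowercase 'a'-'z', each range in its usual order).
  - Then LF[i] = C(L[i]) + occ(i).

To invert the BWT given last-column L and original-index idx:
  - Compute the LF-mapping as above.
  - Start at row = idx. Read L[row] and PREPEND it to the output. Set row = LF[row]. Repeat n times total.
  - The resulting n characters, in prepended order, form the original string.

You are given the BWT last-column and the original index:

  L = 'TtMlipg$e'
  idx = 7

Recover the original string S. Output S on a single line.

LF mapping: 2 8 1 6 5 7 4 0 3
Walk LF starting at row 7, prepending L[row]:
  step 1: row=7, L[7]='$', prepend. Next row=LF[7]=0
  step 2: row=0, L[0]='T', prepend. Next row=LF[0]=2
  step 3: row=2, L[2]='M', prepend. Next row=LF[2]=1
  step 4: row=1, L[1]='t', prepend. Next row=LF[1]=8
  step 5: row=8, L[8]='e', prepend. Next row=LF[8]=3
  step 6: row=3, L[3]='l', prepend. Next row=LF[3]=6
  step 7: row=6, L[6]='g', prepend. Next row=LF[6]=4
  step 8: row=4, L[4]='i', prepend. Next row=LF[4]=5
  step 9: row=5, L[5]='p', prepend. Next row=LF[5]=7
Reversed output: pigletMT$

Answer: pigletMT$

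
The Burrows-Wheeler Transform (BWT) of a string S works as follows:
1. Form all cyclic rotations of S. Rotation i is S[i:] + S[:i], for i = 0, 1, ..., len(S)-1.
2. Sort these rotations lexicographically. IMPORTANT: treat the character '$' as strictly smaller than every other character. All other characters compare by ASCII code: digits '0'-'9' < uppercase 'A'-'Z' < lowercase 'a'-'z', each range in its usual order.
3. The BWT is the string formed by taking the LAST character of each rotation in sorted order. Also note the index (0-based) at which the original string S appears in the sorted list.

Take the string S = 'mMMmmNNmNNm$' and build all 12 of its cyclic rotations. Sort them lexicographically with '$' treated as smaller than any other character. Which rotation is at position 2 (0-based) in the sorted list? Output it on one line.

Answer: MmmNNmNNm$mM

Derivation:
All 12 rotations (rotation i = S[i:]+S[:i]):
  rot[0] = mMMmmNNmNNm$
  rot[1] = MMmmNNmNNm$m
  rot[2] = MmmNNmNNm$mM
  rot[3] = mmNNmNNm$mMM
  rot[4] = mNNmNNm$mMMm
  rot[5] = NNmNNm$mMMmm
  rot[6] = NmNNm$mMMmmN
  rot[7] = mNNm$mMMmmNN
  rot[8] = NNm$mMMmmNNm
  rot[9] = Nm$mMMmmNNmN
  rot[10] = m$mMMmmNNmNN
  rot[11] = $mMMmmNNmNNm
Sorted (with $ < everything):
  sorted[0] = $mMMmmNNmNNm
  sorted[1] = MMmmNNmNNm$m
  sorted[2] = MmmNNmNNm$mM
  sorted[3] = NNm$mMMmmNNm
  sorted[4] = NNmNNm$mMMmm
  sorted[5] = Nm$mMMmmNNmN
  sorted[6] = NmNNm$mMMmmN
  sorted[7] = m$mMMmmNNmNN
  sorted[8] = mMMmmNNmNNm$
  sorted[9] = mNNm$mMMmmNN
  sorted[10] = mNNmNNm$mMMm
  sorted[11] = mmNNmNNm$mMM
sorted[2] = MmmNNmNNm$mM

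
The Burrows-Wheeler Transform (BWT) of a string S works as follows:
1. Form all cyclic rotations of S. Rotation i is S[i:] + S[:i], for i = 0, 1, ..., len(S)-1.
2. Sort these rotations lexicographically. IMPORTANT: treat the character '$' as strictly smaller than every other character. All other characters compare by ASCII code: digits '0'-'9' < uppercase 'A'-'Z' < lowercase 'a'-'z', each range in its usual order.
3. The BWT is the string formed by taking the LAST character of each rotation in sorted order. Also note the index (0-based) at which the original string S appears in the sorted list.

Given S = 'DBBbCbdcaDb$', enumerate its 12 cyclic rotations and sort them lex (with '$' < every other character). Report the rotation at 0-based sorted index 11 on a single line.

Answer: dcaDb$DBBbCb

Derivation:
All 12 rotations (rotation i = S[i:]+S[:i]):
  rot[0] = DBBbCbdcaDb$
  rot[1] = BBbCbdcaDb$D
  rot[2] = BbCbdcaDb$DB
  rot[3] = bCbdcaDb$DBB
  rot[4] = CbdcaDb$DBBb
  rot[5] = bdcaDb$DBBbC
  rot[6] = dcaDb$DBBbCb
  rot[7] = caDb$DBBbCbd
  rot[8] = aDb$DBBbCbdc
  rot[9] = Db$DBBbCbdca
  rot[10] = b$DBBbCbdcaD
  rot[11] = $DBBbCbdcaDb
Sorted (with $ < everything):
  sorted[0] = $DBBbCbdcaDb
  sorted[1] = BBbCbdcaDb$D
  sorted[2] = BbCbdcaDb$DB
  sorted[3] = CbdcaDb$DBBb
  sorted[4] = DBBbCbdcaDb$
  sorted[5] = Db$DBBbCbdca
  sorted[6] = aDb$DBBbCbdc
  sorted[7] = b$DBBbCbdcaD
  sorted[8] = bCbdcaDb$DBB
  sorted[9] = bdcaDb$DBBbC
  sorted[10] = caDb$DBBbCbd
  sorted[11] = dcaDb$DBBbCb
sorted[11] = dcaDb$DBBbCb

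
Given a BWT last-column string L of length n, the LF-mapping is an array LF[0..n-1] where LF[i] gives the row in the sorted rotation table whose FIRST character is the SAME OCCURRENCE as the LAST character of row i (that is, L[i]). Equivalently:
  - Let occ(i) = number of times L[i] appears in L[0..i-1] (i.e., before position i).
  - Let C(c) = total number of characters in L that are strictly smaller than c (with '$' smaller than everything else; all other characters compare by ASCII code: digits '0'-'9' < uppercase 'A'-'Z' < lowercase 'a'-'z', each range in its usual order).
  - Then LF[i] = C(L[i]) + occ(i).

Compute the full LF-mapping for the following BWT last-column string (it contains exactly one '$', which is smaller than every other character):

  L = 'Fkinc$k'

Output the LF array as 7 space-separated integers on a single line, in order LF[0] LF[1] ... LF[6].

Char counts: '$':1, 'F':1, 'c':1, 'i':1, 'k':2, 'n':1
C (first-col start): C('$')=0, C('F')=1, C('c')=2, C('i')=3, C('k')=4, C('n')=6
L[0]='F': occ=0, LF[0]=C('F')+0=1+0=1
L[1]='k': occ=0, LF[1]=C('k')+0=4+0=4
L[2]='i': occ=0, LF[2]=C('i')+0=3+0=3
L[3]='n': occ=0, LF[3]=C('n')+0=6+0=6
L[4]='c': occ=0, LF[4]=C('c')+0=2+0=2
L[5]='$': occ=0, LF[5]=C('$')+0=0+0=0
L[6]='k': occ=1, LF[6]=C('k')+1=4+1=5

Answer: 1 4 3 6 2 0 5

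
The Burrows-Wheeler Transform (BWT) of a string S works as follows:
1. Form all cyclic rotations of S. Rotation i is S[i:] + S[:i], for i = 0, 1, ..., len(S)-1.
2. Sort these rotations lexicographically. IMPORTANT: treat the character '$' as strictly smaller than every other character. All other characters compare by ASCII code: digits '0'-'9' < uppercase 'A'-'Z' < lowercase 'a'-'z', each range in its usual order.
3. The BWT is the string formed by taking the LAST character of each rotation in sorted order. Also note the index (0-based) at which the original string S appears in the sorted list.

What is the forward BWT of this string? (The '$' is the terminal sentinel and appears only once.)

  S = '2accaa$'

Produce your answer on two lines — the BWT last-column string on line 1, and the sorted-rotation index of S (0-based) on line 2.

All 7 rotations (rotation i = S[i:]+S[:i]):
  rot[0] = 2accaa$
  rot[1] = accaa$2
  rot[2] = ccaa$2a
  rot[3] = caa$2ac
  rot[4] = aa$2acc
  rot[5] = a$2acca
  rot[6] = $2accaa
Sorted (with $ < everything):
  sorted[0] = $2accaa  (last char: 'a')
  sorted[1] = 2accaa$  (last char: '$')
  sorted[2] = a$2acca  (last char: 'a')
  sorted[3] = aa$2acc  (last char: 'c')
  sorted[4] = accaa$2  (last char: '2')
  sorted[5] = caa$2ac  (last char: 'c')
  sorted[6] = ccaa$2a  (last char: 'a')
Last column: a$ac2ca
Original string S is at sorted index 1

Answer: a$ac2ca
1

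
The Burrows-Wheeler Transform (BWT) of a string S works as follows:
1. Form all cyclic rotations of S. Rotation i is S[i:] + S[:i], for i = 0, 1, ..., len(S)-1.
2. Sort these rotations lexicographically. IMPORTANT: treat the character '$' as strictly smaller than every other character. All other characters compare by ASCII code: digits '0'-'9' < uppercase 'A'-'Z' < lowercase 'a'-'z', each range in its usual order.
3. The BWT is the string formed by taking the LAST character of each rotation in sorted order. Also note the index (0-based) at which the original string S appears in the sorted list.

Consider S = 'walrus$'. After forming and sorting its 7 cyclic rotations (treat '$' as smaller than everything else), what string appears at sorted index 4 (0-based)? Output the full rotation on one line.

Answer: s$walru

Derivation:
All 7 rotations (rotation i = S[i:]+S[:i]):
  rot[0] = walrus$
  rot[1] = alrus$w
  rot[2] = lrus$wa
  rot[3] = rus$wal
  rot[4] = us$walr
  rot[5] = s$walru
  rot[6] = $walrus
Sorted (with $ < everything):
  sorted[0] = $walrus
  sorted[1] = alrus$w
  sorted[2] = lrus$wa
  sorted[3] = rus$wal
  sorted[4] = s$walru
  sorted[5] = us$walr
  sorted[6] = walrus$
sorted[4] = s$walru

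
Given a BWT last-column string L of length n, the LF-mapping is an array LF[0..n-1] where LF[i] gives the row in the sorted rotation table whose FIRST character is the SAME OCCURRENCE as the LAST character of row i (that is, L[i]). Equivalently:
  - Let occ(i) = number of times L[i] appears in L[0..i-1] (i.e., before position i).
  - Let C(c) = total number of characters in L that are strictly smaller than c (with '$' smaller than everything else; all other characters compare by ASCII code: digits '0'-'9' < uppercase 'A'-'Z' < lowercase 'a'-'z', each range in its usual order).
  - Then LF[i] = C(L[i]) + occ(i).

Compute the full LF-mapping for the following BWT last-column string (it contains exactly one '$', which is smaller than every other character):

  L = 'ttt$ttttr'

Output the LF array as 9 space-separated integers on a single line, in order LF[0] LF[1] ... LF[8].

Char counts: '$':1, 'r':1, 't':7
C (first-col start): C('$')=0, C('r')=1, C('t')=2
L[0]='t': occ=0, LF[0]=C('t')+0=2+0=2
L[1]='t': occ=1, LF[1]=C('t')+1=2+1=3
L[2]='t': occ=2, LF[2]=C('t')+2=2+2=4
L[3]='$': occ=0, LF[3]=C('$')+0=0+0=0
L[4]='t': occ=3, LF[4]=C('t')+3=2+3=5
L[5]='t': occ=4, LF[5]=C('t')+4=2+4=6
L[6]='t': occ=5, LF[6]=C('t')+5=2+5=7
L[7]='t': occ=6, LF[7]=C('t')+6=2+6=8
L[8]='r': occ=0, LF[8]=C('r')+0=1+0=1

Answer: 2 3 4 0 5 6 7 8 1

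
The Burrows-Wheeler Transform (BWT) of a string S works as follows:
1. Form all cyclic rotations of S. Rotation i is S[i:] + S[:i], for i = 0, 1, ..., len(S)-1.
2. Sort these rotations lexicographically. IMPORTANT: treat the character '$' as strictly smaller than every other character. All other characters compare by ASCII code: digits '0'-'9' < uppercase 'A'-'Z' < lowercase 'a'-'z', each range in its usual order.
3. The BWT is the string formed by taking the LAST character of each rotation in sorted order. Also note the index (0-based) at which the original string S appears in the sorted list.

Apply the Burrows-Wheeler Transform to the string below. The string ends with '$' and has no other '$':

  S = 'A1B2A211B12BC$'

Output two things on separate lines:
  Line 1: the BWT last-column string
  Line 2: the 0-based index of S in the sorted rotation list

All 14 rotations (rotation i = S[i:]+S[:i]):
  rot[0] = A1B2A211B12BC$
  rot[1] = 1B2A211B12BC$A
  rot[2] = B2A211B12BC$A1
  rot[3] = 2A211B12BC$A1B
  rot[4] = A211B12BC$A1B2
  rot[5] = 211B12BC$A1B2A
  rot[6] = 11B12BC$A1B2A2
  rot[7] = 1B12BC$A1B2A21
  rot[8] = B12BC$A1B2A211
  rot[9] = 12BC$A1B2A211B
  rot[10] = 2BC$A1B2A211B1
  rot[11] = BC$A1B2A211B12
  rot[12] = C$A1B2A211B12B
  rot[13] = $A1B2A211B12BC
Sorted (with $ < everything):
  sorted[0] = $A1B2A211B12BC  (last char: 'C')
  sorted[1] = 11B12BC$A1B2A2  (last char: '2')
  sorted[2] = 12BC$A1B2A211B  (last char: 'B')
  sorted[3] = 1B12BC$A1B2A21  (last char: '1')
  sorted[4] = 1B2A211B12BC$A  (last char: 'A')
  sorted[5] = 211B12BC$A1B2A  (last char: 'A')
  sorted[6] = 2A211B12BC$A1B  (last char: 'B')
  sorted[7] = 2BC$A1B2A211B1  (last char: '1')
  sorted[8] = A1B2A211B12BC$  (last char: '$')
  sorted[9] = A211B12BC$A1B2  (last char: '2')
  sorted[10] = B12BC$A1B2A211  (last char: '1')
  sorted[11] = B2A211B12BC$A1  (last char: '1')
  sorted[12] = BC$A1B2A211B12  (last char: '2')
  sorted[13] = C$A1B2A211B12B  (last char: 'B')
Last column: C2B1AAB1$2112B
Original string S is at sorted index 8

Answer: C2B1AAB1$2112B
8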